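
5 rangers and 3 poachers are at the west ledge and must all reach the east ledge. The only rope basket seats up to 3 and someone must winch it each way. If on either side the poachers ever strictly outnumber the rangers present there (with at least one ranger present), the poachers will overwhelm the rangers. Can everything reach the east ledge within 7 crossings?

Yes — this plan uses 7 crossings (≤ 7):
1. 2 poachers → the east ledge.  (the west ledge: 5R 1P; the east ledge: 0R 2P)
2. 1 poacher ← the west ledge.  (the west ledge: 5R 2P; the east ledge: 0R 1P)
3. 2 rangers and 1 poacher → the east ledge.  (the west ledge: 3R 1P; the east ledge: 2R 2P)
4. 1 poacher ← the west ledge.  (the west ledge: 3R 2P; the east ledge: 2R 1P)
5. 1 ranger and 2 poachers → the east ledge.  (the west ledge: 2R 0P; the east ledge: 3R 3P)
6. 1 poacher ← the west ledge.  (the west ledge: 2R 1P; the east ledge: 3R 2P)
7. 2 rangers and 1 poacher → the east ledge.  (the west ledge: 0R 0P; the east ledge: 5R 3P)

Yes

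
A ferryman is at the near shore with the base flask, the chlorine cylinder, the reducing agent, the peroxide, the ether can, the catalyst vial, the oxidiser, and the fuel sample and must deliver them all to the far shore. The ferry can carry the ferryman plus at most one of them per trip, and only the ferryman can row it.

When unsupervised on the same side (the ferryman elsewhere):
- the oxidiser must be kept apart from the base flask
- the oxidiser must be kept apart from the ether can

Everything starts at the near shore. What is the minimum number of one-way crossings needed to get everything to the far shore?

Counting alone: the ferryman can take at most 1 across per trip to the far shore, so moving all 8 needs at least 8 loaded trips out, with a return between consecutive ones — at least 15 crossings.
The safety rule pushes this higher. Following every safe sequence of crossings, the most of the 8 that can be at the far shore as the ferry arrives there on crossing 15 is 7 — never all 8.
So no plan with fewer than 17 crossings exists, and this one achieves 17:
1. Ferryman goes to the far shore with the oxidiser.  [the near shore: the base flask, the catalyst vial, the chlorine cylinder, the ether can, the fuel sample, the peroxide, the reducing agent | the far shore: the oxidiser]
2. Ferryman goes back to the near shore alone.  [the near shore: the base flask, the catalyst vial, the chlorine cylinder, the ether can, the fuel sample, the peroxide, the reducing agent | the far shore: the oxidiser]
3. Ferryman goes to the far shore with the base flask.  [the near shore: the catalyst vial, the chlorine cylinder, the ether can, the fuel sample, the peroxide, the reducing agent | the far shore: the base flask, the oxidiser]
4. Ferryman goes back to the near shore with the oxidiser.  [the near shore: the catalyst vial, the chlorine cylinder, the ether can, the fuel sample, the oxidiser, the peroxide, the reducing agent | the far shore: the base flask]
5. Ferryman goes to the far shore with the ether can.  [the near shore: the catalyst vial, the chlorine cylinder, the fuel sample, the oxidiser, the peroxide, the reducing agent | the far shore: the base flask, the ether can]
6. Ferryman goes back to the near shore alone.  [the near shore: the catalyst vial, the chlorine cylinder, the fuel sample, the oxidiser, the peroxide, the reducing agent | the far shore: the base flask, the ether can]
7. Ferryman goes to the far shore with the chlorine cylinder.  [the near shore: the catalyst vial, the fuel sample, the oxidiser, the peroxide, the reducing agent | the far shore: the base flask, the chlorine cylinder, the ether can]
8. Ferryman goes back to the near shore alone.  [the near shore: the catalyst vial, the fuel sample, the oxidiser, the peroxide, the reducing agent | the far shore: the base flask, the chlorine cylinder, the ether can]
9. Ferryman goes to the far shore with the reducing agent.  [the near shore: the catalyst vial, the fuel sample, the oxidiser, the peroxide | the far shore: the base flask, the chlorine cylinder, the ether can, the reducing agent]
10. Ferryman goes back to the near shore alone.  [the near shore: the catalyst vial, the fuel sample, the oxidiser, the peroxide | the far shore: the base flask, the chlorine cylinder, the ether can, the reducing agent]
11. Ferryman goes to the far shore with the peroxide.  [the near shore: the catalyst vial, the fuel sample, the oxidiser | the far shore: the base flask, the chlorine cylinder, the ether can, the peroxide, the reducing agent]
12. Ferryman goes back to the near shore alone.  [the near shore: the catalyst vial, the fuel sample, the oxidiser | the far shore: the base flask, the chlorine cylinder, the ether can, the peroxide, the reducing agent]
13. Ferryman goes to the far shore with the catalyst vial.  [the near shore: the fuel sample, the oxidiser | the far shore: the base flask, the catalyst vial, the chlorine cylinder, the ether can, the peroxide, the reducing agent]
14. Ferryman goes back to the near shore alone.  [the near shore: the fuel sample, the oxidiser | the far shore: the base flask, the catalyst vial, the chlorine cylinder, the ether can, the peroxide, the reducing agent]
15. Ferryman goes to the far shore with the fuel sample.  [the near shore: the oxidiser | the far shore: the base flask, the catalyst vial, the chlorine cylinder, the ether can, the fuel sample, the peroxide, the reducing agent]
16. Ferryman goes back to the near shore alone.  [the near shore: the oxidiser | the far shore: the base flask, the catalyst vial, the chlorine cylinder, the ether can, the fuel sample, the peroxide, the reducing agent]
17. Ferryman goes to the far shore with the oxidiser.  [the near shore: — | the far shore: the base flask, the catalyst vial, the chlorine cylinder, the ether can, the fuel sample, the oxidiser, the peroxide, the reducing agent]

17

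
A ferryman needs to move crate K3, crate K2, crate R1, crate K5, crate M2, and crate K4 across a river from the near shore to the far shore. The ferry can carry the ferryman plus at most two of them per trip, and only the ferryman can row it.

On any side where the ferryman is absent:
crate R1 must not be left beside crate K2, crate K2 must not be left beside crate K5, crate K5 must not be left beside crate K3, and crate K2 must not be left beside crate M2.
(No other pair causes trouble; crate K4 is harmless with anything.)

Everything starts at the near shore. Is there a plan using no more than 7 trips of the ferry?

Yes — this plan uses 7 crossings (≤ 7):
1. Ferryman goes to the far shore with crate K2 and crate K3.  [the near shore: crate K4, crate K5, crate M2, crate R1 | the far shore: crate K2, crate K3]
2. Ferryman goes back to the near shore alone.  [the near shore: crate K4, crate K5, crate M2, crate R1 | the far shore: crate K2, crate K3]
3. Ferryman goes to the far shore with crate K4.  [the near shore: crate K5, crate M2, crate R1 | the far shore: crate K2, crate K3, crate K4]
4. Ferryman goes back to the near shore alone.  [the near shore: crate K5, crate M2, crate R1 | the far shore: crate K2, crate K3, crate K4]
5. Ferryman goes to the far shore with crate M2 and crate R1.  [the near shore: crate K5 | the far shore: crate K2, crate K3, crate K4, crate M2, crate R1]
6. Ferryman goes back to the near shore with crate K2.  [the near shore: crate K2, crate K5 | the far shore: crate K3, crate K4, crate M2, crate R1]
7. Ferryman goes to the far shore with crate K2 and crate K5.  [the near shore: — | the far shore: crate K2, crate K3, crate K4, crate K5, crate M2, crate R1]

Yes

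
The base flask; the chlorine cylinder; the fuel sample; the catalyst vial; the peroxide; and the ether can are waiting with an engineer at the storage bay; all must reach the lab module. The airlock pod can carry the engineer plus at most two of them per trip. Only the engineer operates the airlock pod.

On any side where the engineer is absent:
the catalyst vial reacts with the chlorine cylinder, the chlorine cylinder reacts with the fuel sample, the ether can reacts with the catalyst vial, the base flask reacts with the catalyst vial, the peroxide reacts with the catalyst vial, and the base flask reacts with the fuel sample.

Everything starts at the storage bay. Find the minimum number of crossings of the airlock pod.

7

Counting alone: the engineer can take at most 2 across per trip to the lab module, so moving all 6 needs at least 3 loaded trips out, with a return between consecutive ones — at least 5 crossings.
The safety rule pushes this higher. Following every safe sequence of crossings, the most of the 6 that can be at the lab module as the airlock pod arrives there on crossing 5 is 5 — never all 6.
So no plan with fewer than 7 crossings exists, and this one achieves 7:
1. Engineer goes to the lab module with the catalyst vial and the fuel sample.  [the storage bay: the base flask, the chlorine cylinder, the ether can, the peroxide | the lab module: the catalyst vial, the fuel sample]
2. Engineer goes back to the storage bay alone.  [the storage bay: the base flask, the chlorine cylinder, the ether can, the peroxide | the lab module: the catalyst vial, the fuel sample]
3. Engineer goes to the lab module with the base flask and the chlorine cylinder.  [the storage bay: the ether can, the peroxide | the lab module: the base flask, the catalyst vial, the chlorine cylinder, the fuel sample]
4. Engineer goes back to the storage bay with the catalyst vial and the fuel sample.  [the storage bay: the catalyst vial, the ether can, the fuel sample, the peroxide | the lab module: the base flask, the chlorine cylinder]
5. Engineer goes to the lab module with the ether can and the peroxide.  [the storage bay: the catalyst vial, the fuel sample | the lab module: the base flask, the chlorine cylinder, the ether can, the peroxide]
6. Engineer goes back to the storage bay alone.  [the storage bay: the catalyst vial, the fuel sample | the lab module: the base flask, the chlorine cylinder, the ether can, the peroxide]
7. Engineer goes to the lab module with the catalyst vial and the fuel sample.  [the storage bay: — | the lab module: the base flask, the catalyst vial, the chlorine cylinder, the ether can, the fuel sample, the peroxide]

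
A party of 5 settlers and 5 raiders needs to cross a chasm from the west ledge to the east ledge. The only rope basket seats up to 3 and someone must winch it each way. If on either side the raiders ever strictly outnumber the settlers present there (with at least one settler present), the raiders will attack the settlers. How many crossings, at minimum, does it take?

Counting alone: each trip to the east ledge takes at most 3 across and each return brings at least 1 back, so after t trips out (and t−1 returns) at most 3t − (t−1) of the 10 are across; that first reaches 10 at t = 5, so at least 9 crossings are needed.
The safety rule pushes this higher. Following every safe sequence of crossings, the most of the 10 that can be at the east ledge as the rope basket arrives there on crossing 9 is 9 — never all 10.
So no plan with fewer than 11 crossings exists, and this one achieves 11:
1. 2 raiders → the east ledge.  (the west ledge: 5S 3R; the east ledge: 0S 2R)
2. 1 raider ← the west ledge.  (the west ledge: 5S 4R; the east ledge: 0S 1R)
3. 3 raiders → the east ledge.  (the west ledge: 5S 1R; the east ledge: 0S 4R)
4. 1 raider ← the west ledge.  (the west ledge: 5S 2R; the east ledge: 0S 3R)
5. 3 settlers → the east ledge.  (the west ledge: 2S 2R; the east ledge: 3S 3R)
6. 1 settler and 1 raider ← the west ledge.  (the west ledge: 3S 3R; the east ledge: 2S 2R)
7. 3 settlers → the east ledge.  (the west ledge: 0S 3R; the east ledge: 5S 2R)
8. 1 raider ← the west ledge.  (the west ledge: 0S 4R; the east ledge: 5S 1R)
9. 2 raiders → the east ledge.  (the west ledge: 0S 2R; the east ledge: 5S 3R)
10. 1 raider ← the west ledge.  (the west ledge: 0S 3R; the east ledge: 5S 2R)
11. 3 raiders → the east ledge.  (the west ledge: 0S 0R; the east ledge: 5S 5R)

11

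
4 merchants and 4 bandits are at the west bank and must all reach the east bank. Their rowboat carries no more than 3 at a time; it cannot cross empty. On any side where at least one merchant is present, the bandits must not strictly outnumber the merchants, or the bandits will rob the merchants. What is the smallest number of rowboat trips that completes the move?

Counting alone: each trip to the east bank takes at most 3 across and each return brings at least 1 back, so after t trips out (and t−1 returns) at most 3t − (t−1) of the 8 are across; that first reaches 8 at t = 4, so at least 7 crossings are needed.
The safety rule pushes this higher. Following every safe sequence of crossings, the most of the 8 that can be at the east bank as the rowboat arrives there on crossing 7 is 7 — never all 8.
So no plan with fewer than 9 crossings exists, and this one achieves 9:
1. 2 bandits → the east bank.  (the west bank: 4M 2B; the east bank: 0M 2B)
2. 1 bandit ← the west bank.  (the west bank: 4M 3B; the east bank: 0M 1B)
3. 3 bandits → the east bank.  (the west bank: 4M 0B; the east bank: 0M 4B)
4. 1 bandit ← the west bank.  (the west bank: 4M 1B; the east bank: 0M 3B)
5. 3 merchants → the east bank.  (the west bank: 1M 1B; the east bank: 3M 3B)
6. 1 merchant and 1 bandit ← the west bank.  (the west bank: 2M 2B; the east bank: 2M 2B)
7. 2 merchants → the east bank.  (the west bank: 0M 2B; the east bank: 4M 2B)
8. 1 bandit ← the west bank.  (the west bank: 0M 3B; the east bank: 4M 1B)
9. 3 bandits → the east bank.  (the west bank: 0M 0B; the east bank: 4M 4B)

9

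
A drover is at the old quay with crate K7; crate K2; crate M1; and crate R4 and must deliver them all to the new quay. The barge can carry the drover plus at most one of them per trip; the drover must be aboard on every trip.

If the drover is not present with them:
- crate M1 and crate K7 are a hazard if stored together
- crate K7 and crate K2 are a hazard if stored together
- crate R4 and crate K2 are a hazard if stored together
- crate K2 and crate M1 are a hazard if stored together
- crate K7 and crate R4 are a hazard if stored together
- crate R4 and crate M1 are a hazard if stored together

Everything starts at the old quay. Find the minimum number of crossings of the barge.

Whatever the first load, the items left behind include a forbidden pair without the drover. No opening move is safe, so no plan exists.

impossible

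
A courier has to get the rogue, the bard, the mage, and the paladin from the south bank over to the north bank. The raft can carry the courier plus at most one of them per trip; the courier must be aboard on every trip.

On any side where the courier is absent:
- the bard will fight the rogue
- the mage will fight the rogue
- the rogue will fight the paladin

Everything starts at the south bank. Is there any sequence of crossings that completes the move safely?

No

Following every safe sequence of crossings from the start, the most of the 4 that can be at the north bank as the raft arrives there on crossings 1, 3 is 1, 2 respectively; the best ever achieved is 2 of 4.
From crossing 5 on, no configuration arises that was not already reachable earlier: only 9 distinct safe configurations (who is on which side, and where the raft is) can ever be reached, none of them has everyone across, and every continuation just revisits them. So no valid plan exists.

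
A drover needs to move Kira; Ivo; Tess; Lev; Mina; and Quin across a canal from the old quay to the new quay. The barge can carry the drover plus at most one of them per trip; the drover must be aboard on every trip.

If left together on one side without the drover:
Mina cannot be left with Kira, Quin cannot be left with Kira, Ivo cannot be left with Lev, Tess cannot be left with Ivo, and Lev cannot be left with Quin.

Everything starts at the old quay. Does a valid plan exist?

Whatever the first load, the items left behind include a forbidden pair without the drover. No opening move is safe, so no plan exists.

No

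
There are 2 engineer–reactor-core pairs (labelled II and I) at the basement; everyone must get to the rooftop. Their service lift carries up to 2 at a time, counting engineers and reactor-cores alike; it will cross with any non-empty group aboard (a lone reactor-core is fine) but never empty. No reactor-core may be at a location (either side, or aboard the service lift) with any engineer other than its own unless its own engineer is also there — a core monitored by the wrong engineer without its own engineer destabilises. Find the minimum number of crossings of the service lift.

5

Counting alone: each trip to the rooftop takes at most 2 across and each return brings at least 1 back, so after t trips out (and t−1 returns) at most 2t − (t−1) of the 4 are across; that first reaches 4 at t = 3, so at least 5 crossings are needed.
The plan below uses exactly 5 crossings, so it is optimal:
1. engineer II and reactor-core II cross → the rooftop.
2. engineer II crosses ← the basement.
3. engineer I and engineer II cross → the rooftop.
4. engineer I crosses ← the basement.
5. engineer I and reactor-core I cross → the rooftop.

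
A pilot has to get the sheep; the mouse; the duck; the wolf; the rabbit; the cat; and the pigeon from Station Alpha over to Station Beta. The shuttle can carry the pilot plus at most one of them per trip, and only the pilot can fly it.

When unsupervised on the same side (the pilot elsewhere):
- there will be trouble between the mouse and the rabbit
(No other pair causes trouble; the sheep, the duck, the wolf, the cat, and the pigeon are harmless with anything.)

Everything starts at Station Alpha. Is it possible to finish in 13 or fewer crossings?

Yes

Yes — this plan uses 13 crossings (≤ 13):
1. Pilot goes to Station Beta with the mouse.
2. Pilot goes back to Station Alpha alone.
3. Pilot goes to Station Beta with the sheep.
4. Pilot goes back to Station Alpha alone.
5. Pilot goes to Station Beta with the duck.
6. Pilot goes back to Station Alpha alone.
7. Pilot goes to Station Beta with the wolf.
8. Pilot goes back to Station Alpha alone.
9. Pilot goes to Station Beta with the cat.
10. Pilot goes back to Station Alpha alone.
11. Pilot goes to Station Beta with the pigeon.
12. Pilot goes back to Station Alpha alone.
13. Pilot goes to Station Beta with the rabbit.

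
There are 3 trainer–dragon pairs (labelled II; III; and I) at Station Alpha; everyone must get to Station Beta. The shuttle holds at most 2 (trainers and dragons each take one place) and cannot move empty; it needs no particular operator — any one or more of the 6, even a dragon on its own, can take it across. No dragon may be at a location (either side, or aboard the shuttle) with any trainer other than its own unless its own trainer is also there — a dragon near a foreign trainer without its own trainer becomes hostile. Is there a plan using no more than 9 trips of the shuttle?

Counting alone: each trip to Station Beta takes at most 2 across and each return brings at least 1 back, so after t trips out (and t−1 returns) at most 2t − (t−1) of the 6 are across; that first reaches 6 at t = 5, so at least 9 crossings are needed.
The safety rule pushes this higher. Following every safe sequence of crossings, the most of the 6 that can be at Station Beta as the shuttle arrives there on crossing 9 is 5 — never all 6.
So the move cannot be finished within 9 crossings. (The shortest complete plan takes 11:)
1. dragon II and trainer II cross → Station Beta.
2. trainer II crosses ← Station Alpha.
3. dragon I and dragon III cross → Station Beta.
4. dragon II crosses ← Station Alpha.
5. trainer I and trainer III cross → Station Beta.
6. dragon III and trainer III cross ← Station Alpha.
7. trainer II and trainer III cross → Station Beta.
8. dragon I crosses ← Station Alpha.
9. dragon II and dragon III cross → Station Beta.
10. trainer I crosses ← Station Alpha.
11. dragon I and trainer I cross → Station Beta.

No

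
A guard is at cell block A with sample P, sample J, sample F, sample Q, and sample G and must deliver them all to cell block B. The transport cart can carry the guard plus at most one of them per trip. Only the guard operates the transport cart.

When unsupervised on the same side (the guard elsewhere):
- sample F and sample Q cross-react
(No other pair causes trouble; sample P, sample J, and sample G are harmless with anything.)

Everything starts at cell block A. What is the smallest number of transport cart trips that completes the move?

9

Counting alone: the guard can take at most 1 across per trip to cell block B, so moving all 5 needs at least 5 loaded trips out, with a return between consecutive ones — at least 9 crossings.
The plan below uses exactly 9 crossings, so it is optimal:
1. Guard goes to cell block B with sample F.  [cell block A: sample G, sample J, sample P, sample Q | cell block B: sample F]
2. Guard goes back to cell block A alone.  [cell block A: sample G, sample J, sample P, sample Q | cell block B: sample F]
3. Guard goes to cell block B with sample P.  [cell block A: sample G, sample J, sample Q | cell block B: sample F, sample P]
4. Guard goes back to cell block A alone.  [cell block A: sample G, sample J, sample Q | cell block B: sample F, sample P]
5. Guard goes to cell block B with sample J.  [cell block A: sample G, sample Q | cell block B: sample F, sample J, sample P]
6. Guard goes back to cell block A alone.  [cell block A: sample G, sample Q | cell block B: sample F, sample J, sample P]
7. Guard goes to cell block B with sample G.  [cell block A: sample Q | cell block B: sample F, sample G, sample J, sample P]
8. Guard goes back to cell block A alone.  [cell block A: sample Q | cell block B: sample F, sample G, sample J, sample P]
9. Guard goes to cell block B with sample Q.  [cell block A: — | cell block B: sample F, sample G, sample J, sample P, sample Q]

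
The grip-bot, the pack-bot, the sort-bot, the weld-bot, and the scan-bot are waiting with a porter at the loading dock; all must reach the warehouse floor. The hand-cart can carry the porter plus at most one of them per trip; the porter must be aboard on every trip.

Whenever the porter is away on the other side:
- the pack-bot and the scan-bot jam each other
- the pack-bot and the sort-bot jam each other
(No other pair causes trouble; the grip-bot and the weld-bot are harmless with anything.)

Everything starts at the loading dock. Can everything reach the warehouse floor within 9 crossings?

No

Counting alone: the porter can take at most 1 across per trip to the warehouse floor, so moving all 5 needs at least 5 loaded trips out, with a return between consecutive ones — at least 9 crossings.
The safety rule pushes this higher. Following every safe sequence of crossings, the most of the 5 that can be at the warehouse floor as the hand-cart arrives there on crossing 9 is 4 — never all 5.
So the move cannot be finished within 9 crossings. (The shortest complete plan takes 11:)
1. Porter goes to the warehouse floor with the pack-bot.  [the loading dock: the grip-bot, the scan-bot, the sort-bot, the weld-bot | the warehouse floor: the pack-bot]
2. Porter goes back to the loading dock alone.  [the loading dock: the grip-bot, the scan-bot, the sort-bot, the weld-bot | the warehouse floor: the pack-bot]
3. Porter goes to the warehouse floor with the grip-bot.  [the loading dock: the scan-bot, the sort-bot, the weld-bot | the warehouse floor: the grip-bot, the pack-bot]
4. Porter goes back to the loading dock alone.  [the loading dock: the scan-bot, the sort-bot, the weld-bot | the warehouse floor: the grip-bot, the pack-bot]
5. Porter goes to the warehouse floor with the sort-bot.  [the loading dock: the scan-bot, the weld-bot | the warehouse floor: the grip-bot, the pack-bot, the sort-bot]
6. Porter goes back to the loading dock with the pack-bot.  [the loading dock: the pack-bot, the scan-bot, the weld-bot | the warehouse floor: the grip-bot, the sort-bot]
7. Porter goes to the warehouse floor with the scan-bot.  [the loading dock: the pack-bot, the weld-bot | the warehouse floor: the grip-bot, the scan-bot, the sort-bot]
8. Porter goes back to the loading dock alone.  [the loading dock: the pack-bot, the weld-bot | the warehouse floor: the grip-bot, the scan-bot, the sort-bot]
9. Porter goes to the warehouse floor with the weld-bot.  [the loading dock: the pack-bot | the warehouse floor: the grip-bot, the scan-bot, the sort-bot, the weld-bot]
10. Porter goes back to the loading dock alone.  [the loading dock: the pack-bot | the warehouse floor: the grip-bot, the scan-bot, the sort-bot, the weld-bot]
11. Porter goes to the warehouse floor with the pack-bot.  [the loading dock: — | the warehouse floor: the grip-bot, the pack-bot, the scan-bot, the sort-bot, the weld-bot]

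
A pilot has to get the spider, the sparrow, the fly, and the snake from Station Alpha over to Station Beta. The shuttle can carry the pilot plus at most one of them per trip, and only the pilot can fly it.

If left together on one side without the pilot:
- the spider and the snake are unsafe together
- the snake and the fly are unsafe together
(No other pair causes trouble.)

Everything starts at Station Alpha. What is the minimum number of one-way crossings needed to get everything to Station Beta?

Counting alone: the pilot can take at most 1 across per trip to Station Beta, so moving all 4 needs at least 4 loaded trips out, with a return between consecutive ones — at least 7 crossings.
The safety rule pushes this higher. Following every safe sequence of crossings, the most of the 4 that can be at Station Beta as the shuttle arrives there on crossing 7 is 3 — never all 4.
So no plan with fewer than 9 crossings exists, and this one achieves 9:
1. Pilot goes to Station Beta with the snake.
2. Pilot goes back to Station Alpha alone.
3. Pilot goes to Station Beta with the spider.
4. Pilot goes back to Station Alpha with the snake.
5. Pilot goes to Station Beta with the fly.
6. Pilot goes back to Station Alpha alone.
7. Pilot goes to Station Beta with the sparrow.
8. Pilot goes back to Station Alpha alone.
9. Pilot goes to Station Beta with the snake.

9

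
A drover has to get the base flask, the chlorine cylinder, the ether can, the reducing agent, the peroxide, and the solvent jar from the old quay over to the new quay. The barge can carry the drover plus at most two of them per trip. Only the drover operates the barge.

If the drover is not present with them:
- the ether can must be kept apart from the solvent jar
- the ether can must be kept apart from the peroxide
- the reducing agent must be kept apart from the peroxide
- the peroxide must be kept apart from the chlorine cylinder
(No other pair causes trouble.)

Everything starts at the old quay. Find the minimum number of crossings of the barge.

Counting alone: the drover can take at most 2 across per trip to the new quay, so moving all 6 needs at least 3 loaded trips out, with a return between consecutive ones — at least 5 crossings.
The safety rule pushes this higher. Following every safe sequence of crossings, the most of the 6 that can be at the new quay as the barge arrives there on crossing 5 is 5 — never all 6.
So no plan with fewer than 7 crossings exists, and this one achieves 7:
1. Drover goes to the new quay with the ether can and the peroxide.
2. Drover goes back to the old quay with the ether can.
3. Drover goes to the new quay with the base flask and the ether can.
4. Drover goes back to the old quay with the peroxide.
5. Drover goes to the new quay with the chlorine cylinder and the reducing agent.
6. Drover goes back to the old quay alone.
7. Drover goes to the new quay with the peroxide and the solvent jar.

7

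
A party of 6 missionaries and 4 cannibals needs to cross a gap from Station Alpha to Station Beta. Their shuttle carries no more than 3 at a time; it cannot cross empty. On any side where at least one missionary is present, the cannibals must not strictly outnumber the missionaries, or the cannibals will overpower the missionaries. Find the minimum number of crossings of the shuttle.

Counting alone: each trip to Station Beta takes at most 3 across and each return brings at least 1 back, so after t trips out (and t−1 returns) at most 3t − (t−1) of the 10 are across; that first reaches 10 at t = 5, so at least 9 crossings are needed.
The plan below uses exactly 9 crossings, so it is optimal:
1. 2 cannibals → Station Beta.  (Station Alpha: 6M 2C; Station Beta: 0M 2C)
2. 1 cannibal ← Station Alpha.  (Station Alpha: 6M 3C; Station Beta: 0M 1C)
3. 3 cannibals → Station Beta.  (Station Alpha: 6M 0C; Station Beta: 0M 4C)
4. 1 cannibal ← Station Alpha.  (Station Alpha: 6M 1C; Station Beta: 0M 3C)
5. 3 missionaries → Station Beta.  (Station Alpha: 3M 1C; Station Beta: 3M 3C)
6. 1 cannibal ← Station Alpha.  (Station Alpha: 3M 2C; Station Beta: 3M 2C)
7. 1 missionary and 2 cannibals → Station Beta.  (Station Alpha: 2M 0C; Station Beta: 4M 4C)
8. 1 cannibal ← Station Alpha.  (Station Alpha: 2M 1C; Station Beta: 4M 3C)
9. 2 missionaries and 1 cannibal → Station Beta.  (Station Alpha: 0M 0C; Station Beta: 6M 4C)

9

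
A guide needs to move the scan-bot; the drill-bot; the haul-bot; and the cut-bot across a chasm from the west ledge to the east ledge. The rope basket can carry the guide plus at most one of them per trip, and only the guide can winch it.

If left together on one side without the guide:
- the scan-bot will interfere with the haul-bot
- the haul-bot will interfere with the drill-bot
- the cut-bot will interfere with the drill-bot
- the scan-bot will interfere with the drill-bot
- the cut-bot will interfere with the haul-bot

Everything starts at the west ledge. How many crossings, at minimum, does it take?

impossible

Whatever the first load, the items left behind include a forbidden pair without the guide. No opening move is safe, so no plan exists.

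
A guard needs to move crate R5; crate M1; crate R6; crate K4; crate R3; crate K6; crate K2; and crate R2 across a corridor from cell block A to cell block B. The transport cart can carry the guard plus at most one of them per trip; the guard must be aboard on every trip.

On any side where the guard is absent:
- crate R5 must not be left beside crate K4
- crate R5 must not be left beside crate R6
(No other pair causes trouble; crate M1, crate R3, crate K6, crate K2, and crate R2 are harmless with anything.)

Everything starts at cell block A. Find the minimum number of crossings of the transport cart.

17

Counting alone: the guard can take at most 1 across per trip to cell block B, so moving all 8 needs at least 8 loaded trips out, with a return between consecutive ones — at least 15 crossings.
The safety rule pushes this higher. Following every safe sequence of crossings, the most of the 8 that can be at cell block B as the transport cart arrives there on crossing 15 is 7 — never all 8.
So no plan with fewer than 17 crossings exists, and this one achieves 17:
1. Guard goes to cell block B with crate R5.  [cell block A: crate K2, crate K4, crate K6, crate M1, crate R2, crate R3, crate R6 | cell block B: crate R5]
2. Guard goes back to cell block A alone.  [cell block A: crate K2, crate K4, crate K6, crate M1, crate R2, crate R3, crate R6 | cell block B: crate R5]
3. Guard goes to cell block B with crate M1.  [cell block A: crate K2, crate K4, crate K6, crate R2, crate R3, crate R6 | cell block B: crate M1, crate R5]
4. Guard goes back to cell block A alone.  [cell block A: crate K2, crate K4, crate K6, crate R2, crate R3, crate R6 | cell block B: crate M1, crate R5]
5. Guard goes to cell block B with crate R6.  [cell block A: crate K2, crate K4, crate K6, crate R2, crate R3 | cell block B: crate M1, crate R5, crate R6]
6. Guard goes back to cell block A with crate R5.  [cell block A: crate K2, crate K4, crate K6, crate R2, crate R3, crate R5 | cell block B: crate M1, crate R6]
7. Guard goes to cell block B with crate K4.  [cell block A: crate K2, crate K6, crate R2, crate R3, crate R5 | cell block B: crate K4, crate M1, crate R6]
8. Guard goes back to cell block A alone.  [cell block A: crate K2, crate K6, crate R2, crate R3, crate R5 | cell block B: crate K4, crate M1, crate R6]
9. Guard goes to cell block B with crate R3.  [cell block A: crate K2, crate K6, crate R2, crate R5 | cell block B: crate K4, crate M1, crate R3, crate R6]
10. Guard goes back to cell block A alone.  [cell block A: crate K2, crate K6, crate R2, crate R5 | cell block B: crate K4, crate M1, crate R3, crate R6]
11. Guard goes to cell block B with crate K6.  [cell block A: crate K2, crate R2, crate R5 | cell block B: crate K4, crate K6, crate M1, crate R3, crate R6]
12. Guard goes back to cell block A alone.  [cell block A: crate K2, crate R2, crate R5 | cell block B: crate K4, crate K6, crate M1, crate R3, crate R6]
13. Guard goes to cell block B with crate K2.  [cell block A: crate R2, crate R5 | cell block B: crate K2, crate K4, crate K6, crate M1, crate R3, crate R6]
14. Guard goes back to cell block A alone.  [cell block A: crate R2, crate R5 | cell block B: crate K2, crate K4, crate K6, crate M1, crate R3, crate R6]
15. Guard goes to cell block B with crate R2.  [cell block A: crate R5 | cell block B: crate K2, crate K4, crate K6, crate M1, crate R2, crate R3, crate R6]
16. Guard goes back to cell block A alone.  [cell block A: crate R5 | cell block B: crate K2, crate K4, crate K6, crate M1, crate R2, crate R3, crate R6]
17. Guard goes to cell block B with crate R5.  [cell block A: — | cell block B: crate K2, crate K4, crate K6, crate M1, crate R2, crate R3, crate R5, crate R6]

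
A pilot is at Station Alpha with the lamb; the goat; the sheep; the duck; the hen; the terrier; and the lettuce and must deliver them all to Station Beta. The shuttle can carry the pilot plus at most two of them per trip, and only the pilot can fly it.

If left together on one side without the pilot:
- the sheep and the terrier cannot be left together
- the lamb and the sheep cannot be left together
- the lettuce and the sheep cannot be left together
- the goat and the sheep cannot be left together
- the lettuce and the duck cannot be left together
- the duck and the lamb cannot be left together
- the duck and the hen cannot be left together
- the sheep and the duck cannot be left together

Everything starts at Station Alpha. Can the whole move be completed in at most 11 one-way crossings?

Yes — this plan uses 11 crossings (≤ 11):
1. Pilot goes to Station Beta with the duck and the sheep.  [Station Alpha: the goat, the hen, the lamb, the lettuce, the terrier | Station Beta: the duck, the sheep]
2. Pilot goes back to Station Alpha with the sheep.  [Station Alpha: the goat, the hen, the lamb, the lettuce, the sheep, the terrier | Station Beta: the duck]
3. Pilot goes to Station Beta with the goat and the sheep.  [Station Alpha: the hen, the lamb, the lettuce, the terrier | Station Beta: the duck, the goat, the sheep]
4. Pilot goes back to Station Alpha with the sheep.  [Station Alpha: the hen, the lamb, the lettuce, the sheep, the terrier | Station Beta: the duck, the goat]
5. Pilot goes to Station Beta with the sheep and the terrier.  [Station Alpha: the hen, the lamb, the lettuce | Station Beta: the duck, the goat, the sheep, the terrier]
6. Pilot goes back to Station Alpha with the sheep.  [Station Alpha: the hen, the lamb, the lettuce, the sheep | Station Beta: the duck, the goat, the terrier]
7. Pilot goes to Station Beta with the lamb and the lettuce.  [Station Alpha: the hen, the sheep | Station Beta: the duck, the goat, the lamb, the lettuce, the terrier]
8. Pilot goes back to Station Alpha with the duck.  [Station Alpha: the duck, the hen, the sheep | Station Beta: the goat, the lamb, the lettuce, the terrier]
9. Pilot goes to Station Beta with the hen and the sheep.  [Station Alpha: the duck | Station Beta: the goat, the hen, the lamb, the lettuce, the sheep, the terrier]
10. Pilot goes back to Station Alpha with the sheep.  [Station Alpha: the duck, the sheep | Station Beta: the goat, the hen, the lamb, the lettuce, the terrier]
11. Pilot goes to Station Beta with the duck and the sheep.  [Station Alpha: — | Station Beta: the duck, the goat, the hen, the lamb, the lettuce, the sheep, the terrier]

Yes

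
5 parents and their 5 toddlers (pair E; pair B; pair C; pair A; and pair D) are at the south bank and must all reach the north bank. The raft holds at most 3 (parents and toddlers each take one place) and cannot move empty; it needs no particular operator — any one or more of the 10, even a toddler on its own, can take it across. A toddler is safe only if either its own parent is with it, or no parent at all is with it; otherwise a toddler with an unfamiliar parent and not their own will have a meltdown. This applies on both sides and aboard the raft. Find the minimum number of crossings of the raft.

11

Counting alone: each trip to the north bank takes at most 3 across and each return brings at least 1 back, so after t trips out (and t−1 returns) at most 3t − (t−1) of the 10 are across; that first reaches 10 at t = 5, so at least 9 crossings are needed.
The safety rule pushes this higher. Following every safe sequence of crossings, the most of the 10 that can be at the north bank as the raft arrives there on crossing 9 is 9 — never all 10.
So no plan with fewer than 11 crossings exists, and this one achieves 11:
1. parent E and toddler E cross → the north bank.
2. parent E crosses ← the south bank.
3. toddler A, toddler B, and toddler C cross → the north bank.
4. toddler E crosses ← the south bank.
5. parent A, parent B, and parent C cross → the north bank.
6. parent B and toddler B cross ← the south bank.
7. parent B, parent D, and parent E cross → the north bank.
8. toddler C crosses ← the south bank.
9. toddler B and toddler E cross → the north bank.
10. toddler E crosses ← the south bank.
11. toddler C, toddler D, and toddler E cross → the north bank.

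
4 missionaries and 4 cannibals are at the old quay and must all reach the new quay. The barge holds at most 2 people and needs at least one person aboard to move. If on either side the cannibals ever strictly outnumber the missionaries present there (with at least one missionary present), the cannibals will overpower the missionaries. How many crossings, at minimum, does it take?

Following every safe sequence of crossings from the start, the most of the 8 that can be at the new quay as the barge arrives there on crossings 1, 3, 5 is 2, 3, 4 respectively; the best ever achieved is 4 of 8.
From crossing 7 on, no configuration arises that was not already reachable earlier: only 11 distinct safe configurations (who is on which side, and where the barge is) can ever be reached, none of them has everyone across, and every continuation just revisits them. They are: 0 missionaries + 0 cannibals across (barge back at the start); 0 missionaries + 1 cannibal across (barge there); 0 missionaries + 1 cannibal across (barge back at the start); 0 missionaries + 2 cannibals across (barge there); 0 missionaries + 2 cannibals across (barge back at the start); 0 missionaries + 3 cannibals across (barge there); 0 missionaries + 3 cannibals across (barge back at the start); 0 missionaries + 4 cannibals across (barge there); 1 missionary + 1 cannibal across (barge there); 1 missionary + 1 cannibal across (barge back at the start); 2 missionaries + 2 cannibals across (barge there). So no valid plan exists.

impossible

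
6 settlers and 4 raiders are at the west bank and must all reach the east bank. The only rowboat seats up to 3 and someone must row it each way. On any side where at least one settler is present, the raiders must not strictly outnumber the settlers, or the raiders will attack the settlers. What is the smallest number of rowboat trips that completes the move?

9

Counting alone: each trip to the east bank takes at most 3 across and each return brings at least 1 back, so after t trips out (and t−1 returns) at most 3t − (t−1) of the 10 are across; that first reaches 10 at t = 5, so at least 9 crossings are needed.
The plan below uses exactly 9 crossings, so it is optimal:
1. 2 raiders → the east bank.  (the west bank: 6S 2R; the east bank: 0S 2R)
2. 1 raider ← the west bank.  (the west bank: 6S 3R; the east bank: 0S 1R)
3. 3 raiders → the east bank.  (the west bank: 6S 0R; the east bank: 0S 4R)
4. 1 raider ← the west bank.  (the west bank: 6S 1R; the east bank: 0S 3R)
5. 3 settlers → the east bank.  (the west bank: 3S 1R; the east bank: 3S 3R)
6. 1 raider ← the west bank.  (the west bank: 3S 2R; the east bank: 3S 2R)
7. 1 settler and 2 raiders → the east bank.  (the west bank: 2S 0R; the east bank: 4S 4R)
8. 1 raider ← the west bank.  (the west bank: 2S 1R; the east bank: 4S 3R)
9. 2 settlers and 1 raider → the east bank.  (the west bank: 0S 0R; the east bank: 6S 4R)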